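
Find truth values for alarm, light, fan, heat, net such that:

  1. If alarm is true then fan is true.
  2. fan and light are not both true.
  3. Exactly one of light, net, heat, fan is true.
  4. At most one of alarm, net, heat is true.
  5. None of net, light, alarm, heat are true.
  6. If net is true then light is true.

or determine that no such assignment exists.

alarm = False, light = False, fan = True, heat = False, net = False

  (1) alarm=F ⇒ fan: vacuous ✓
  (2) fan=T, light=F — not both ✓
  (3) {light, net, heat, fan}: 1 true — exactly one ✓
  (4) {alarm, net, heat}: 0 true — at most one ✓
  (5) {net, light, alarm, heat}: 0 true — none ✓
  (6) net=F ⇒ light: vacuous ✓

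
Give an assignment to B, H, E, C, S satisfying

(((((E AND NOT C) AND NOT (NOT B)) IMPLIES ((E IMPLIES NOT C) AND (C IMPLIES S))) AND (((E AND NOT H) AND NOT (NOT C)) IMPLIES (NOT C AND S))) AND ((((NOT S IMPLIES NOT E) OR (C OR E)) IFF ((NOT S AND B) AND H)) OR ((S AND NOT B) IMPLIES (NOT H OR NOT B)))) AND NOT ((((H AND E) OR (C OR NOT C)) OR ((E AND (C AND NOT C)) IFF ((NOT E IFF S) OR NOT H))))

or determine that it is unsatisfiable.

Unsatisfiable — no assignment works.

The conjunct NOT ((((H AND E) OR (C OR NOT C)) OR ((E AND (C AND NOT C)) IFF ((NOT E IFF S) OR NOT H)))) is unsatisfiable on its own:
  C = True: this becomes NOT ((True OR NOT (((NOT E IFF S) OR NOT H)))) = False.
  C = False: this becomes NOT ((True OR NOT (((NOT E IFF S) OR NOT H)))) = False.
So the whole conjunction is unsatisfiable.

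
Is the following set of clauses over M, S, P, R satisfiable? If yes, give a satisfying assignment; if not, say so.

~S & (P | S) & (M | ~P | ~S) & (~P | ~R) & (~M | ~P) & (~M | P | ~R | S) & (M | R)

Unsatisfiable — no assignment works.

Case S = True:
  Clause (~S) is falsified — contradiction.
Case S = False:
  (P | S) forces P = True.
  (~P | ~R) forces R = False.
  (~M | ~P) forces M = False.
  Clause (M | R) is falsified — contradiction.
Both cases fail, so the formula is unsatisfiable.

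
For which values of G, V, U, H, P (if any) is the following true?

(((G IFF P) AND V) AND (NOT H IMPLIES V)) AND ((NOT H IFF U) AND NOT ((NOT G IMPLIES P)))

G=F, V=T, U=T, H=F, P=F

  ((G IFF P) AND V) AND (NOT H IMPLIES V) = True
    (G IFF P) AND V = True
      G IFF P = True
    NOT H IMPLIES V = True
      NOT H = True
  (NOT H IFF U) AND NOT ((NOT G IMPLIES P)) = True
    NOT H IFF U = True
      NOT H = True
    NOT ((NOT G IMPLIES P)) = True
      NOT G IMPLIES P = False
        NOT G = True
Both conjuncts True, so the formula holds.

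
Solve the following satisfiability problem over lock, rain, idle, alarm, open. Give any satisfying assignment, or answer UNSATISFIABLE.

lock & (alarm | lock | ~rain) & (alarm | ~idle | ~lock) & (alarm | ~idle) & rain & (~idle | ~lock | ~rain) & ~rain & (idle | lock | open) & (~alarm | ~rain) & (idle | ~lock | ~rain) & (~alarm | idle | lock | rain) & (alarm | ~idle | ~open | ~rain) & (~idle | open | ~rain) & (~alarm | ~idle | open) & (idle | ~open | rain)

No satisfying assignment exists.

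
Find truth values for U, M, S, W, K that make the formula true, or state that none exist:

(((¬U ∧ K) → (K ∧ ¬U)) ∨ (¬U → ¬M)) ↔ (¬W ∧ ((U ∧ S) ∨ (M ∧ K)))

U = True, M = True, S = True, W = False, K = True

  (((¬U ∧ K) → (K ∧ ¬U)) ∨ (¬U → ¬M)) ↔ (¬W ∧ ((U ∧ S) ∨ (M ∧ K))) = True
    ((¬U ∧ K) → (K ∧ ¬U)) ∨ (¬U → ¬M) = True
      (¬U ∧ K) → (K ∧ ¬U) = True
        ¬U ∧ K = False
          ¬U = False
        K ∧ ¬U = False
          ¬U = False
      ¬U → ¬M = True
        ¬U = False
        ¬M = False
    ¬W ∧ ((U ∧ S) ∨ (M ∧ K)) = True
      ¬W = True
      (U ∧ S) ∨ (M ∧ K) = True
        U ∧ S = True
        M ∧ K = True
The formula evaluates to True.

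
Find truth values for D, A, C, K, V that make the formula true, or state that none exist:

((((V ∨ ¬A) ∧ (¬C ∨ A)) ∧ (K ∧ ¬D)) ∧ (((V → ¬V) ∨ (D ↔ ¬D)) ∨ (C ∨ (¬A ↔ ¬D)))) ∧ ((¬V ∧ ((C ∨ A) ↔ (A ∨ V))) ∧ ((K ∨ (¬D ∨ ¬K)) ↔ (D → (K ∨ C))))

D = False, A = False, C = False, K = True, V = False

  (((V ∨ ¬A) ∧ (¬C ∨ A)) ∧ (K ∧ ¬D)) ∧ (((V → ¬V) ∨ (D ↔ ¬D)) ∨ (C ∨ (¬A ↔ ¬D))) = True
    ((V ∨ ¬A) ∧ (¬C ∨ A)) ∧ (K ∧ ¬D) = True
      (V ∨ ¬A) ∧ (¬C ∨ A) = True
        V ∨ ¬A = True
          ¬A = True
        ¬C ∨ A = True
          ¬C = True
      K ∧ ¬D = True
        ¬D = True
    ((V → ¬V) ∨ (D ↔ ¬D)) ∨ (C ∨ (¬A ↔ ¬D)) = True
      (V → ¬V) ∨ (D ↔ ¬D) = True
        V → ¬V = True
          ¬V = True
        D ↔ ¬D = False
          ¬D = True
      C ∨ (¬A ↔ ¬D) = True
        ¬A ↔ ¬D = True
          ¬A = True
          ¬D = True
  (¬V ∧ ((C ∨ A) ↔ (A ∨ V))) ∧ ((K ∨ (¬D ∨ ¬K)) ↔ (D → (K ∨ C))) = True
    ¬V ∧ ((C ∨ A) ↔ (A ∨ V)) = True
      ¬V = True
      (C ∨ A) ↔ (A ∨ V) = True
        C ∨ A = False
        A ∨ V = False
    (K ∨ (¬D ∨ ¬K)) ↔ (D → (K ∨ C)) = True
      K ∨ (¬D ∨ ¬K) = True
        ¬D ∨ ¬K = True
          ¬D = True
          ¬K = False
      D → (K ∨ C) = True
        K ∨ C = True
Both conjuncts True, so the formula holds.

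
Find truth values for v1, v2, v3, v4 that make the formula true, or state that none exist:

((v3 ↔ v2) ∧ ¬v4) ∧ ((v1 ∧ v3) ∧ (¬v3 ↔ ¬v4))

Unsatisfiable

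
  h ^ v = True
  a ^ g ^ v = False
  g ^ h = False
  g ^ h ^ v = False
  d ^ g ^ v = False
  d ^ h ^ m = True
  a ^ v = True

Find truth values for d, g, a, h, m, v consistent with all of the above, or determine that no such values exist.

d=T, g=T, a=T, h=T, m=T, v=F

h ^ v = T ^ F = True ✓
a ^ g ^ v = T ^ T ^ F = False ✓
g ^ h = T ^ T = False ✓
g ^ h ^ v = T ^ T ^ F = False ✓
d ^ g ^ v = T ^ T ^ F = False ✓
d ^ h ^ m = T ^ T ^ T = True ✓
a ^ v = T ^ F = True ✓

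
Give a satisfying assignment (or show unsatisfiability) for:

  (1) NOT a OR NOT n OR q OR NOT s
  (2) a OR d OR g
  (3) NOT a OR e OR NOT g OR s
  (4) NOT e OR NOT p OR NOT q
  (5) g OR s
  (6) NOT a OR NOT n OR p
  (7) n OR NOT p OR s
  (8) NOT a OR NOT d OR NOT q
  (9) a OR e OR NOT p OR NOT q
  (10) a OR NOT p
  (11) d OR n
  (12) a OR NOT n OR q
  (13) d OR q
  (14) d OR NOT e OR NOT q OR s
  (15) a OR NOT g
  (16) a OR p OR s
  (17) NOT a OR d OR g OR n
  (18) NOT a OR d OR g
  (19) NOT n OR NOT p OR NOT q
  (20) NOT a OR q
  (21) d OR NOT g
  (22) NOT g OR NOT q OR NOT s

n = False, d = True, e = True, a = False, p = False, s = True, q = True, g = False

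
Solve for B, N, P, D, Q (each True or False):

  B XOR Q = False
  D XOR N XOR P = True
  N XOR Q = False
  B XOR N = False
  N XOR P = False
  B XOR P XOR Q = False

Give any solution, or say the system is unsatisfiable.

B = False, N = False, P = False, D = True, Q = False

B XOR Q = F XOR F = False ✓
D XOR N XOR P = T XOR F XOR F = True ✓
N XOR Q = F XOR F = False ✓
B XOR N = F XOR F = False ✓
N XOR P = F XOR F = False ✓
B XOR P XOR Q = F XOR F XOR F = False ✓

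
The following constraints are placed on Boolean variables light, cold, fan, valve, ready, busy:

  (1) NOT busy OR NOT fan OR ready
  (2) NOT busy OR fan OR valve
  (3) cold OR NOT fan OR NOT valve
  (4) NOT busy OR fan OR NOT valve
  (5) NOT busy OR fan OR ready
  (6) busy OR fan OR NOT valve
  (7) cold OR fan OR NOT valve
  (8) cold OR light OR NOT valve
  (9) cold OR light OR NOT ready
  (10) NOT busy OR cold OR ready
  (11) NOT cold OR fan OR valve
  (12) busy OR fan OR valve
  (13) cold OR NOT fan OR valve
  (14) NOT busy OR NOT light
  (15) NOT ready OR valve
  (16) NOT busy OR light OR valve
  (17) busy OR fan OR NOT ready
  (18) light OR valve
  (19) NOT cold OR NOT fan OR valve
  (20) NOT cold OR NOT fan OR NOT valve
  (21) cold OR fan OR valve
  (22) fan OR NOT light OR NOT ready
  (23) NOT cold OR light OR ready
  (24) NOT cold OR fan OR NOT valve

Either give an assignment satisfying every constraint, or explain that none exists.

Unsatisfiable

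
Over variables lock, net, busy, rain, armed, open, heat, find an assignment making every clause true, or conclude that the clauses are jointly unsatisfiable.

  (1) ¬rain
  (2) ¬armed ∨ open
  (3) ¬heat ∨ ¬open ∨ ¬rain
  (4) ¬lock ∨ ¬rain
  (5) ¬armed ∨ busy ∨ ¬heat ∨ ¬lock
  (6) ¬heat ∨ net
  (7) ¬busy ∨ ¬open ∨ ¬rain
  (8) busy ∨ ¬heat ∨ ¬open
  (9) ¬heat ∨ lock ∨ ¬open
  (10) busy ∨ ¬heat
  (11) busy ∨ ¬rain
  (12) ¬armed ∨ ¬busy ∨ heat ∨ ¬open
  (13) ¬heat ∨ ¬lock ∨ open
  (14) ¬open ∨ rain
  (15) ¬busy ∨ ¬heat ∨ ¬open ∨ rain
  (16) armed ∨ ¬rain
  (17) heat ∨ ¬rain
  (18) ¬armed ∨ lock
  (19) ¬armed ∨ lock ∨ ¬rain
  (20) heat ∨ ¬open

Unit clause (¬rain) forces rain = False.
In (¬open ∨ rain) only ¬open is left, so open = False.
In (¬armed ∨ open) only ¬armed is left, so armed = False.
Set lock = True.
  then (¬heat ∨ ¬lock ∨ open) forces heat = False.
Set net = False.
Set busy = False.
All clauses satisfied.

lock: True, net: False, busy: False, rain: False, armed: False, open: False, heat: False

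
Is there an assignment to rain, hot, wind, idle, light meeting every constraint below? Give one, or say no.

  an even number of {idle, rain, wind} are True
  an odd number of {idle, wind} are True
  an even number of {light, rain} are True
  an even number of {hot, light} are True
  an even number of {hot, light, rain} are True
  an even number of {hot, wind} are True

The formula is unsatisfiable.

Adding constraints 1, 2, 4, 5 mod 2: every variable appears an even number of times on the left, so the left side is 0.
But the right sides sum to 1 (mod 2). 0 ≠ 1 — the system is inconsistent.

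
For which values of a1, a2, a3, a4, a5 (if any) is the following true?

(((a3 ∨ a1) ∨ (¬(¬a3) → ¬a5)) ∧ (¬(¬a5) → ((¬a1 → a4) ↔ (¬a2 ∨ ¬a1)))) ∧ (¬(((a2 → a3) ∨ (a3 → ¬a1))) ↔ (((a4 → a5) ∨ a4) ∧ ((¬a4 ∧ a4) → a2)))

The conjunct ¬(((a2 → a3) ∨ (a3 → ¬a1))) ↔ (((a4 → a5) ∨ a4) ∧ ((¬a4 ∧ a4) → a2)) is unsatisfiable on its own:
  a4 = True: simplifies to ¬(((a2 → a3) ∨ (a3 → ¬a1))).
    a3 = True: this becomes ¬((True ∨ ¬a1)) = False.
    a3 = False: this becomes ¬((¬a2 ∨ True)) = False.
  a4 = False: simplifies to ¬(((a2 → a3) ∨ (a3 → ¬a1))).
    a3 = True: this becomes ¬((True ∨ ¬a1)) = False.
    a3 = False: this becomes ¬((¬a2 ∨ True)) = False.
So the whole conjunction is unsatisfiable.

Unsatisfiable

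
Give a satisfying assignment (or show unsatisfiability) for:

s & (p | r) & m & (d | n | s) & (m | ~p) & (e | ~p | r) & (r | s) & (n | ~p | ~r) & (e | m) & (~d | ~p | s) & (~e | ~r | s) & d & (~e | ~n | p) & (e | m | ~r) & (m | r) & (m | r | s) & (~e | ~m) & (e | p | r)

m = True; s = True; r = True; d = True; n = True; e = False; p = True

Unit clause (s) forces s = True.
Unit clause (m) forces m = True.
Unit clause (d) forces d = True.
In (~e | ~m) only ~e is left, so e = False.
Set r = True.
Set n = True.
Set p = True.
All clauses satisfied.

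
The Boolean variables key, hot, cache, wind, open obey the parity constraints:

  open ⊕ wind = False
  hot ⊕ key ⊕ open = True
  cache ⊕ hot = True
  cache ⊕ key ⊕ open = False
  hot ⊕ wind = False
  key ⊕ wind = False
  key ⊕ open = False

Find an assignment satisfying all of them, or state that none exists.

key=T; hot=T; cache=F; wind=T; open=T

open ⊕ wind = T ⊕ T = False ✓
hot ⊕ key ⊕ open = T ⊕ T ⊕ T = True ✓
cache ⊕ hot = F ⊕ T = True ✓
cache ⊕ key ⊕ open = F ⊕ T ⊕ T = False ✓
hot ⊕ wind = T ⊕ T = False ✓
key ⊕ wind = T ⊕ T = False ✓
key ⊕ open = T ⊕ T = False ✓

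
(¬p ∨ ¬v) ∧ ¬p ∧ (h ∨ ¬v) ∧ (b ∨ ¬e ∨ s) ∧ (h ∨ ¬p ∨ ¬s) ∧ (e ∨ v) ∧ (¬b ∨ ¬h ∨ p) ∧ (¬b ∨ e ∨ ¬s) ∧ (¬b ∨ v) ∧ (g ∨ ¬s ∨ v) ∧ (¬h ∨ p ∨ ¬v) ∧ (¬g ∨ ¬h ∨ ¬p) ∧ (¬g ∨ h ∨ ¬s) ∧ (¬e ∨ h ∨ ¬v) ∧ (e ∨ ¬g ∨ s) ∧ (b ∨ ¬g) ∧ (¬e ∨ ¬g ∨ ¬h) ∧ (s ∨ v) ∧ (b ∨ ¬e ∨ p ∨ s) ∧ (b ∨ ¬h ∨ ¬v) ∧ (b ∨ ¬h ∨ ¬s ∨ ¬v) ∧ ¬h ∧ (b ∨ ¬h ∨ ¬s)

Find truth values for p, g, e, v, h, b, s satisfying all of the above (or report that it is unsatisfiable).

No satisfying assignment exists.

Case p = True:
  Clause (¬p) is falsified — contradiction.
Case p = False:
  (¬h) forces h = False.
  (h ∨ ¬v) forces v = False.
  (e ∨ v) forces e = True.
  (¬b ∨ v) forces b = False.
  (b ∨ ¬e ∨ s) forces s = True.
  (g ∨ ¬s ∨ v) forces g = True.
  Clause (¬g ∨ h ∨ ¬s) is falsified — contradiction.
Both cases fail, so the formula is unsatisfiable.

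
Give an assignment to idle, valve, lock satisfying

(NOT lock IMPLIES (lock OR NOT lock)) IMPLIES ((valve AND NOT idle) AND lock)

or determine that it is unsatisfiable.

idle: False; valve: True; lock: True

  (NOT lock IMPLIES (lock OR NOT lock)) IMPLIES ((valve AND NOT idle) AND lock) = True
    NOT lock IMPLIES (lock OR NOT lock) = True
      NOT lock = False
      lock OR NOT lock = True
        NOT lock = False
    (valve AND NOT idle) AND lock = True
      valve AND NOT idle = True
        NOT idle = True
The formula evaluates to True.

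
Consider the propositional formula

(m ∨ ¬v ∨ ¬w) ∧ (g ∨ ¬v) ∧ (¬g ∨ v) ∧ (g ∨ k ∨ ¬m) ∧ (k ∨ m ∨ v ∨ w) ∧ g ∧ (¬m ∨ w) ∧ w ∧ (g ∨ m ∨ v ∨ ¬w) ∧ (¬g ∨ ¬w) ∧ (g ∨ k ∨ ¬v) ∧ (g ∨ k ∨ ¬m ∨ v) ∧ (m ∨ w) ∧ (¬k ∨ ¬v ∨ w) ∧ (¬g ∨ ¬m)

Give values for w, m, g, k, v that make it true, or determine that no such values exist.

Case w = True:
  (g) forces g = True.
  Clause (¬g ∨ ¬w) is falsified — contradiction.
Case w = False:
  Clause (w) is falsified — contradiction.
Both cases fail, so the formula is unsatisfiable.

No satisfying assignment exists.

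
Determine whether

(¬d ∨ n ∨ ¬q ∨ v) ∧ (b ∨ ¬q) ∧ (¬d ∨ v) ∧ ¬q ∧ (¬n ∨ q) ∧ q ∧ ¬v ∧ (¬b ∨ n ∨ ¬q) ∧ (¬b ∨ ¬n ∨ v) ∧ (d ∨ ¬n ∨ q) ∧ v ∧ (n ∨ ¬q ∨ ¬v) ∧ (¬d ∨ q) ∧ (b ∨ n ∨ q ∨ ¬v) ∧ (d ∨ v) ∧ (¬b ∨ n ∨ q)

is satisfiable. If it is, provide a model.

Case q = True:
  Clause (¬q) is falsified — contradiction.
Case q = False:
  Clause (q) is falsified — contradiction.
Both cases fail, so the formula is unsatisfiable.

Unsatisfiable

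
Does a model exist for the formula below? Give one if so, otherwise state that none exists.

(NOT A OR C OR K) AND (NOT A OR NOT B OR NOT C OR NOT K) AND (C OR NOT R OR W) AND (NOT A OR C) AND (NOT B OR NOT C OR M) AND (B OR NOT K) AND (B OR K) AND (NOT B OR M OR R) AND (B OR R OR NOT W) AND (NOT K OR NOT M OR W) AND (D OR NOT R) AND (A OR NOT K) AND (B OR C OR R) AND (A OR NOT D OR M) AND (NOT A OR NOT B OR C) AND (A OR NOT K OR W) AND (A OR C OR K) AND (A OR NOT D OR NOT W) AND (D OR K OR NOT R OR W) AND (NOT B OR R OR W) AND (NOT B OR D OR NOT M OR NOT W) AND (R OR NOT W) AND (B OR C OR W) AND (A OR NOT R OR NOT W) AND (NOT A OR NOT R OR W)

Set A = False.
  then (A OR NOT K) forces K = False.
  then (A OR C OR K) forces C = True.
  then (B OR K) forces B = True.
  then (NOT B OR NOT C OR M) forces M = True.
Set R = True.
  then (D OR NOT R) forces D = True.
  then (A OR NOT D OR NOT W) forces W = False.
All clauses satisfied.

A=F, R=T, C=T, W=F, D=T, B=T, M=T, K=F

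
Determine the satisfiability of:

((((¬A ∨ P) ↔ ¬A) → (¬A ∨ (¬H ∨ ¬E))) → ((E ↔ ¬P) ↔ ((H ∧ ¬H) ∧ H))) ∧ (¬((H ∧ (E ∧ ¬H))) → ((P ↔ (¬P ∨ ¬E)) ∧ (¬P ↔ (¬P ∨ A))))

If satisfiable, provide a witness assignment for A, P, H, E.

Case H = True: the formula simplifies to ((((¬A ∨ P) ↔ ¬A) → (¬A ∨ ¬E)) → ¬((E ↔ ¬P))) ∧ ((P ↔ (¬P ∨ ¬E)) ∧ (¬P ↔ (¬P ∨ A))).
  P = True: simplifies to ((¬A → (¬A ∨ ¬E)) → ¬(¬E)) ∧ (¬E ∧ ¬A).
    E = True: the conjunct ¬E is False.
    E = False: the conjunct (¬A → (¬A ∨ ¬E)) → ¬(¬E) becomes (¬A → True) → ¬True = False.
  P = False: the conjunct P ↔ (¬P ∨ ¬E) becomes False ↔ (True ∨ ¬E) = False.
Case H = False: the formula simplifies to ¬((E ↔ ¬P)) ∧ ((P ↔ (¬P ∨ ¬E)) ∧ (¬P ↔ (¬P ∨ A))).
  P = True: simplifies to ¬(¬E) ∧ (¬E ∧ ¬A).
    E = True: the conjunct ¬E is False.
    E = False: the conjunct ¬(¬E) becomes ¬(¬False) = False.
  P = False: the conjunct P ↔ (¬P ∨ ¬E) becomes False ↔ (True ∨ ¬E) = False.
Both cases fail — unsatisfiable.

The formula is unsatisfiable.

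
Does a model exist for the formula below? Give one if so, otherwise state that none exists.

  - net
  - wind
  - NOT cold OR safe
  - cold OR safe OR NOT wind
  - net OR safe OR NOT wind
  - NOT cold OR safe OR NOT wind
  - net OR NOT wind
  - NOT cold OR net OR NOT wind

Unit clause (net) forces net = True.
Unit clause (wind) forces wind = True.
Try safe = False:
  (NOT cold OR safe) forces cold = False.
  clause (cold OR safe OR NOT wind) is falsified — backtrack.
So safe = True.
Set cold = True.
Check each clause:
  (net): net holds.
  (wind): wind holds.
  (NOT cold OR safe): safe holds.
  (cold OR safe OR NOT wind): cold holds.
  (net OR safe OR NOT wind): net holds.
  (NOT cold OR safe OR NOT wind): safe holds.
  (net OR NOT wind): net holds.
  (NOT cold OR net OR NOT wind): net holds.
All clauses satisfied.

safe: True; wind: True; net: True; cold: True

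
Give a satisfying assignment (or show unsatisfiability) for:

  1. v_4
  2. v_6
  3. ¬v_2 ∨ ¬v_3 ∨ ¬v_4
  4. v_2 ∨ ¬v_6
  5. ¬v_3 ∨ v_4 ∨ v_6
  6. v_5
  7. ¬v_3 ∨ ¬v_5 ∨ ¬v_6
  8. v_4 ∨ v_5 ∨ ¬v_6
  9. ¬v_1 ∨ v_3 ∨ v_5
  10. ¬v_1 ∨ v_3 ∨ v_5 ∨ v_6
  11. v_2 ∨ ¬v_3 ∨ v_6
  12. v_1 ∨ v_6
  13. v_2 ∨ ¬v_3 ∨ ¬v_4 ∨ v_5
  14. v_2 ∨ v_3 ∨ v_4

v_1=T; v_2=T; v_3=F; v_4=T; v_5=T; v_6=T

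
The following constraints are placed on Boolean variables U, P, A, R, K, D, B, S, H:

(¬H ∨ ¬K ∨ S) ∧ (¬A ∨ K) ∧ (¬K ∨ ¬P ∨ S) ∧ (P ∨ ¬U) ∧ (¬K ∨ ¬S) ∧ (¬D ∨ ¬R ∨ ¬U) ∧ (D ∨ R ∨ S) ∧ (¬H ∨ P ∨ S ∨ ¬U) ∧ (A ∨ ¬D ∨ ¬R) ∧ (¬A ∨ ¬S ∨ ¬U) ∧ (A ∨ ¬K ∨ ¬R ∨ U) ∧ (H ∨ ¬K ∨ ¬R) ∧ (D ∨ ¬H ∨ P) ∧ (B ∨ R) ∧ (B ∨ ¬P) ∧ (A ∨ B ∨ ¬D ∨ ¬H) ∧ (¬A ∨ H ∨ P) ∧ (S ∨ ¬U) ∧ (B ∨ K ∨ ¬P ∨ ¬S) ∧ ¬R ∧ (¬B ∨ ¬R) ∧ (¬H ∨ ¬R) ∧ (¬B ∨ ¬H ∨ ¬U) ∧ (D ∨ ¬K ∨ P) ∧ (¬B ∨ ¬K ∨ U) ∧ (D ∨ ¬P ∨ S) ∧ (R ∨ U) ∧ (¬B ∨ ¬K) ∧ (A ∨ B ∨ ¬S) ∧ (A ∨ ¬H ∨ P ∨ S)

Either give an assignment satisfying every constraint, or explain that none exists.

U: True; P: True; A: False; R: False; K: False; D: True; B: True; S: True; H: False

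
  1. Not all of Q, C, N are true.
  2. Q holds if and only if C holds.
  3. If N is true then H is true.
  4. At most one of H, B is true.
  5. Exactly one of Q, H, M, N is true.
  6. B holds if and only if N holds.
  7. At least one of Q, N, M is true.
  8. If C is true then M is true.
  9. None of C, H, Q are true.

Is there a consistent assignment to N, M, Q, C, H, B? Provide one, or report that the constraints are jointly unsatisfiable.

N=F, M=T, Q=F, C=F, H=F, B=F

  (1) {Q, C, N}: 0/3 true — not all ✓
  (2) Q=F, C=F — same ✓
  (3) N=F ⇒ H: vacuous ✓
  (4) {H, B}: 0 true — at most one ✓
  (5) {Q, H, M, N}: 1 true — exactly one ✓
  (6) B=F, N=F — same ✓
  (7) {Q, N, M}: 1 true — at least one ✓
  (8) C=F ⇒ M: vacuous ✓
  (9) {C, H, Q}: 0 true — none ✓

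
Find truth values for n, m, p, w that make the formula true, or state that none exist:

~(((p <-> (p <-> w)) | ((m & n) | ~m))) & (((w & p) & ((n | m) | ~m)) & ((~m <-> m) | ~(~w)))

UNSATISFIABLE

Case m = True: the formula simplifies to ~(((p <-> (p <-> w)) | n)) & ((w & p) & ~(~w)).
  w = True: simplifies to ~(((p <-> p) | n)) & p.
    p = True: the conjunct ~(((p <-> p) | n)) becomes ~((True | n)) = False.
    p = False: the conjunct ~(((p <-> p) | n)) becomes ~((True | n)) = False.
  w = False: the conjunct w is False.
Case m = False: the conjunct ~(((p <-> (p <-> w)) | ((m & n) | ~m))) becomes ~(((p <-> (p <-> w)) | True)) = False.
Both cases fail — unsatisfiable.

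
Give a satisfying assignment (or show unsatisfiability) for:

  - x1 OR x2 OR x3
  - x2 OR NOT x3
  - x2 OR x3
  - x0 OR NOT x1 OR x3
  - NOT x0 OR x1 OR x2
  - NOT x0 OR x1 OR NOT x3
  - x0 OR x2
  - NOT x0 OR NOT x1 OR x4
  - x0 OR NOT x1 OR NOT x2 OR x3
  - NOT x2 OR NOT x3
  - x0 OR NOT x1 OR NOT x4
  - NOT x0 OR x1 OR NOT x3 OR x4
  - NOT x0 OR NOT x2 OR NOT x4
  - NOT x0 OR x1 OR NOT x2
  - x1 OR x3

No satisfying assignment exists.

Case x2 = True:
  (NOT x2 OR NOT x3) forces x3 = False.
  (x1 OR x3) forces x1 = True.
  (x0 OR NOT x1 OR x3) forces x0 = True.
  (NOT x0 OR NOT x1 OR x4) forces x4 = True.
  Clause (NOT x0 OR NOT x2 OR NOT x4) is falsified — contradiction.
Case x2 = False:
  (x2 OR NOT x3) forces x3 = False.
  Clause (x2 OR x3) is falsified — contradiction.
Both cases fail, so the formula is unsatisfiable.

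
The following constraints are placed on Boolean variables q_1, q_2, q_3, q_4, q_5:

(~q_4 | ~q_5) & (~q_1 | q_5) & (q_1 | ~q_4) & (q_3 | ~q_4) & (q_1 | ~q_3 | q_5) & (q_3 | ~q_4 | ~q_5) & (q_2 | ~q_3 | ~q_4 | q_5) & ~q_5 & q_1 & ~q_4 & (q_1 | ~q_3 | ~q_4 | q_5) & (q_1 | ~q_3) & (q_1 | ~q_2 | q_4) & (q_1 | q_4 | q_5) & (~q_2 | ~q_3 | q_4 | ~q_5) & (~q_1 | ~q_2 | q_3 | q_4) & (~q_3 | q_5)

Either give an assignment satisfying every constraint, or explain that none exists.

No satisfying assignment exists.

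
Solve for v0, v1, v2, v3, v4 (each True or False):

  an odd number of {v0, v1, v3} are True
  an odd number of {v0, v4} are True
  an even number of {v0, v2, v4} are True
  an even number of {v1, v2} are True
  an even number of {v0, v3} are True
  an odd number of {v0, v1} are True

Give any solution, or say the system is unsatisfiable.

v0 = False, v1 = True, v2 = True, v3 = False, v4 = True

{v0, v1, v3}: 1 true → odd ✓
{v0, v4}: 1 true → odd ✓
{v0, v2, v4}: 2 true → even ✓
{v1, v2}: 2 true → even ✓
{v0, v3}: 0 true → even ✓
{v0, v1}: 1 true → odd ✓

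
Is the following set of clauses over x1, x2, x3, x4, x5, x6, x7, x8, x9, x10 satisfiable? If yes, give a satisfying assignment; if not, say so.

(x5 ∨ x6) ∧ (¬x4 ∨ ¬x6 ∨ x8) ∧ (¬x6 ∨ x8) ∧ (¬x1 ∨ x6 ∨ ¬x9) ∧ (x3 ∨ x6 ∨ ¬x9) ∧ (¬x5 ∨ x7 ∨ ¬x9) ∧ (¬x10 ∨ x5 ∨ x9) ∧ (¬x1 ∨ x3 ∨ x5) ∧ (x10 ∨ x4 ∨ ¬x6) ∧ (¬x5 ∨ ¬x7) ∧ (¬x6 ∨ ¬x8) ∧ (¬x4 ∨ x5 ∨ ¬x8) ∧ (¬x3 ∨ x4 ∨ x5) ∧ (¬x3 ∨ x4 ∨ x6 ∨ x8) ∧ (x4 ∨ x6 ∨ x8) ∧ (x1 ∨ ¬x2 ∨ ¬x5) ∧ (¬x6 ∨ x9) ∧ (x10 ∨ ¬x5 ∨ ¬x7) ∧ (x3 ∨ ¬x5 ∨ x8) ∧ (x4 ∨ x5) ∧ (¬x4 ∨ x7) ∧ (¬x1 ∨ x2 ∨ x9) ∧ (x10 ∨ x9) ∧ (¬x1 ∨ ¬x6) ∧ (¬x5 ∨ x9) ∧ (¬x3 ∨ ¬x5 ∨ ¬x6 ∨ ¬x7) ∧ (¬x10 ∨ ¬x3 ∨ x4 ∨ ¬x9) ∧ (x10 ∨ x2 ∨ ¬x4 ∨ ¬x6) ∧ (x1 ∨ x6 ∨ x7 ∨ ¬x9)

Unsatisfiable

Case x5 = True:
  (¬x5 ∨ ¬x7) forces x7 = False.
  (¬x5 ∨ x7 ∨ ¬x9) forces x9 = False.
  Clause (¬x5 ∨ x9) is falsified — contradiction.
Case x5 = False:
  (x5 ∨ x6) forces x6 = True.
  (¬x6 ∨ x8) forces x8 = True.
  Clause (¬x6 ∨ ¬x8) is falsified — contradiction.
Both cases fail, so the formula is unsatisfiable.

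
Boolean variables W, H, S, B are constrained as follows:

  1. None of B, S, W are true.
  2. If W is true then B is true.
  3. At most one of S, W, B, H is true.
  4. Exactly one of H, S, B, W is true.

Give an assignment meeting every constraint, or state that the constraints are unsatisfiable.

W: False, H: True, S: False, B: False

  (1) {B, S, W}: 0 true — none ✓
  (2) W=F ⇒ B: vacuous ✓
  (3) {S, W, B, H}: 1 true — at most one ✓
  (4) {H, S, B, W}: 1 true — exactly one ✓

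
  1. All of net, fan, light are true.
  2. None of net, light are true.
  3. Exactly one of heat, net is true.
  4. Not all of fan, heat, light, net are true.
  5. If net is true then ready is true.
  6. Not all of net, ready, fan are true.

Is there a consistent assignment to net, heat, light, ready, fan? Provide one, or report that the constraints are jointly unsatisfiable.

The formula is unsatisfiable.

Case net = True:
  Constraint (2) is violated (net=T) — contradiction.
Case net = False:
  Constraint (1) is violated (net=F) — contradiction.
Both cases fail — unsatisfiable.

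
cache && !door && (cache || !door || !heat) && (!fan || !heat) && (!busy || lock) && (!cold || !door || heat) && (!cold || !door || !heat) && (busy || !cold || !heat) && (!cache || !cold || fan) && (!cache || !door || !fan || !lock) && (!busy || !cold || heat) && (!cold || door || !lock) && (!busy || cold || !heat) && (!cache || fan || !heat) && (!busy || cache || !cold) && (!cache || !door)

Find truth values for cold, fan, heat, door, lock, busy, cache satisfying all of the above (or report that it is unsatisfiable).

Unit clause (cache) forces cache = True.
Unit clause (!door) forces door = False.
Set cold = False.
Set fan = False.
  then (!cache || fan || !heat) forces heat = False.
Set lock = True.
Set busy = False.
All clauses satisfied.

cold: False, fan: False, heat: False, door: False, lock: True, busy: False, cache: True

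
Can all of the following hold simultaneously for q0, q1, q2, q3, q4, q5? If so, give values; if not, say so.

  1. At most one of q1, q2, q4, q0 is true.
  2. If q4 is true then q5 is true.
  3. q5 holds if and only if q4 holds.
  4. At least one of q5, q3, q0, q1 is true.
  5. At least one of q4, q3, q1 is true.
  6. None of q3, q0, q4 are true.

q0 = False, q1 = True, q2 = False, q3 = False, q4 = False, q5 = False

  (1) {q1, q2, q4, q0}: 1 true — at most one ✓
  (2) q4=F ⇒ q5: vacuous ✓
  (3) q5=F, q4=F — same ✓
  (4) {q5, q3, q0, q1}: 1 true — at least one ✓
  (5) {q4, q3, q1}: 1 true — at least one ✓
  (6) {q3, q0, q4}: 0 true — none ✓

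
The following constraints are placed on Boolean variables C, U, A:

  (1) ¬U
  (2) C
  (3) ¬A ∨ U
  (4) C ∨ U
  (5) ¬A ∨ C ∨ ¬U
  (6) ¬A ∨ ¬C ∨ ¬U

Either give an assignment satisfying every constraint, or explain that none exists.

Unit clause (¬U) forces U = False.
Unit clause (C) forces C = True.
In (¬A ∨ U) only ¬A is left, so A = False.
Check each clause:
  (¬U): ¬U holds.
  (C): C holds.
  (¬A ∨ U): ¬A holds.
  (C ∨ U): C holds.
  (¬A ∨ C ∨ ¬U): ¬A holds.
  (¬A ∨ ¬C ∨ ¬U): ¬A holds.
All clauses satisfied.

C = True, U = False, A = False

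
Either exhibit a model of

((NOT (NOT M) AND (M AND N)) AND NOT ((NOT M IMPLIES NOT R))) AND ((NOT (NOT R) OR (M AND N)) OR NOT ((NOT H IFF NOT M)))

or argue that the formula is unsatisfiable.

UNSATISFIABLE

Case M = True: the conjunct NOT ((NOT M IMPLIES NOT R)) becomes NOT ((False IMPLIES NOT R)) = False.
Case M = False: the conjunct NOT (NOT M) becomes NOT (NOT False) = False.
Both cases fail — unsatisfiable.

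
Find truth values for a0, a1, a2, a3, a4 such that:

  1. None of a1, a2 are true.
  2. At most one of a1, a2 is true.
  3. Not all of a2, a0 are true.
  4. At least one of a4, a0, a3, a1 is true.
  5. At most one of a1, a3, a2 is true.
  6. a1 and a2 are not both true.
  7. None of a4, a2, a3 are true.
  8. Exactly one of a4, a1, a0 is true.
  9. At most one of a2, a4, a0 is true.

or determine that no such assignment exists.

a0: True; a1: False; a2: False; a3: False; a4: False

  (1) {a1, a2}: 0 true — none ✓
  (2) {a1, a2}: 0 true — at most one ✓
  (3) {a2, a0}: 1/2 true — not all ✓
  (4) {a4, a0, a3, a1}: 1 true — at least one ✓
  (5) {a1, a3, a2}: 0 true — at most one ✓
  (6) a1=F, a2=F — not both ✓
  (7) {a4, a2, a3}: 0 true — none ✓
  (8) {a4, a1, a0}: 1 true — exactly one ✓
  (9) {a2, a4, a0}: 1 true — at most one ✓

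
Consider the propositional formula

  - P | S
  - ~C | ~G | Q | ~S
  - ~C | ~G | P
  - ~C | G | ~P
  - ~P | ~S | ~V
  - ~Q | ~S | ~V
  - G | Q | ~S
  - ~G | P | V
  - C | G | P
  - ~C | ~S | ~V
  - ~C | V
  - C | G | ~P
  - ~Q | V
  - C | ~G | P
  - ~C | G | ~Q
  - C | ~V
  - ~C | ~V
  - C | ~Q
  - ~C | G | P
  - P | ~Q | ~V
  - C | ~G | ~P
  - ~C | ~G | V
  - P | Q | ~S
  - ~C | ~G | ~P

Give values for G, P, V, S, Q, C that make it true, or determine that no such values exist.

Unsatisfiable

Case P = True:
  If C = True:
    (~C | G | ~P) forces G = True.
    clause (~C | ~G | ~P) is falsified.
  If C = False:
    (C | G | ~P) forces G = True.
    clause (C | ~G | ~P) is falsified.
  Every sub-case reaches a contradiction.
Case P = False:
  (P | S) forces S = True.
  (P | Q | ~S) forces Q = True.
  (~Q | ~S | ~V) forces V = False.
  Clause (~Q | V) is falsified — contradiction.
Both cases fail, so the formula is unsatisfiable.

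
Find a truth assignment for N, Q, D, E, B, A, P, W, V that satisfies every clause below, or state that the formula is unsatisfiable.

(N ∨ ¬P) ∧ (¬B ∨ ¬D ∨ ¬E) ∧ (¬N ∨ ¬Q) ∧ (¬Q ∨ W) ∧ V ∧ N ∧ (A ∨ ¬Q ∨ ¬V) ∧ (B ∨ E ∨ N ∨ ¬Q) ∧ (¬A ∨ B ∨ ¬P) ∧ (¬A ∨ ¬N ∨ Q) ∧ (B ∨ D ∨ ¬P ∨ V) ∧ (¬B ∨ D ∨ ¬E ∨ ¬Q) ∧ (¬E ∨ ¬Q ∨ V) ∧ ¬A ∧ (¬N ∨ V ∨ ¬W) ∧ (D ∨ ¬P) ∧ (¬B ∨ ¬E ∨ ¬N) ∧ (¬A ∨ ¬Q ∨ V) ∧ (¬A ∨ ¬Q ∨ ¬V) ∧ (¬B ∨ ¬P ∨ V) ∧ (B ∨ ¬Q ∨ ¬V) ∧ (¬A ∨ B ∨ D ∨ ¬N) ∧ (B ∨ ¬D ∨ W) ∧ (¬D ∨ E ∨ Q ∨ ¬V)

Unit clause (V) forces V = True.
Unit clause (N) forces N = True.
Unit clause (¬A) forces A = False.
In (¬N ∨ ¬Q) only ¬Q is left, so Q = False.
Set D = True.
  then (¬D ∨ E ∨ Q ∨ ¬V) forces E = True.
  then (¬B ∨ ¬D ∨ ¬E) forces B = False.
  then (B ∨ ¬D ∨ W) forces W = True.
Set P = False.
All clauses satisfied.

N = True; Q = False; D = True; E = True; B = False; A = False; P = False; W = True; V = True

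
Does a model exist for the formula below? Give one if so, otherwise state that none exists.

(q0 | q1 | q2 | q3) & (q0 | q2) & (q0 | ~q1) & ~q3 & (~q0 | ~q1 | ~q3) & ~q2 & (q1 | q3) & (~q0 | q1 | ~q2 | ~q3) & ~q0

Unsatisfiable

Case q0 = True:
  Clause (~q0) is falsified — contradiction.
Case q0 = False:
  (q0 | q2) forces q2 = True.
  Clause (~q2) is falsified — contradiction.
Both cases fail, so the formula is unsatisfiable.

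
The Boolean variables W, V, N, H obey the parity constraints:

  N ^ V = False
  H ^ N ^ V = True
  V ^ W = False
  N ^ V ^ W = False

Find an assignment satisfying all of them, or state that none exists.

W = False, V = False, N = False, H = True

N ^ V = F ^ F = False ✓
H ^ N ^ V = T ^ F ^ F = True ✓
V ^ W = F ^ F = False ✓
N ^ V ^ W = F ^ F ^ F = False ✓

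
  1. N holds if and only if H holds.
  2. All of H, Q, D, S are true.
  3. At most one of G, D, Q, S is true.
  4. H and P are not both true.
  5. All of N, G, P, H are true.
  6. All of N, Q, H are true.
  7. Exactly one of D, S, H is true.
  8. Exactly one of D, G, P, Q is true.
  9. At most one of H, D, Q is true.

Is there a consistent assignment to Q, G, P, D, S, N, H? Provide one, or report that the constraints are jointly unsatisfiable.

No satisfying assignment exists.

Case Q = True:
  (2) forces H = True.
  Constraint (9) is violated (H=T, Q=T) — contradiction.
Case Q = False:
  Constraint (2) is violated (Q=F) — contradiction.
Both cases fail — unsatisfiable.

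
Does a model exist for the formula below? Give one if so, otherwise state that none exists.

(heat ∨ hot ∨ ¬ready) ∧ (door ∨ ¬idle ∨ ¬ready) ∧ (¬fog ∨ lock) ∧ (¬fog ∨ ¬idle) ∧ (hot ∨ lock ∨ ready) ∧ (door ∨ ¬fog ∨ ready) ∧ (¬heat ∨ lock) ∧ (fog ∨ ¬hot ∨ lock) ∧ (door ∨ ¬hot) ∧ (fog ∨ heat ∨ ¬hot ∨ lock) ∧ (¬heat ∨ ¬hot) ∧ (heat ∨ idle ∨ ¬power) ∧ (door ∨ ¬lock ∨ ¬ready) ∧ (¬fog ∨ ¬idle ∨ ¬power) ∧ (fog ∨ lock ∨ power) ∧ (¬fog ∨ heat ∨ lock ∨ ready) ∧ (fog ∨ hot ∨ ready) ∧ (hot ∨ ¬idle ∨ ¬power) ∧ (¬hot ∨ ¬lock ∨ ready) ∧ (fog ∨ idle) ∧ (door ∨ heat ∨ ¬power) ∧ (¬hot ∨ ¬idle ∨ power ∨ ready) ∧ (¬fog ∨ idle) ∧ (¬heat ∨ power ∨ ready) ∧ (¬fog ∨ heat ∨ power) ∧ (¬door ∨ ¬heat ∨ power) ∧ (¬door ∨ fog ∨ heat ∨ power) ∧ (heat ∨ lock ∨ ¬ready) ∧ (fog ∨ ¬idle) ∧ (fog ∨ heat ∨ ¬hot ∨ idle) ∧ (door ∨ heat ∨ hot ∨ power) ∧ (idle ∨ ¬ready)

Case idle = True:
  (¬fog ∨ ¬idle) forces fog = False.
  Clause (fog ∨ ¬idle) is falsified — contradiction.
Case idle = False:
  (fog ∨ idle) forces fog = True.
  Clause (¬fog ∨ idle) is falsified — contradiction.
Both cases fail, so the formula is unsatisfiable.

UNSATISFIABLE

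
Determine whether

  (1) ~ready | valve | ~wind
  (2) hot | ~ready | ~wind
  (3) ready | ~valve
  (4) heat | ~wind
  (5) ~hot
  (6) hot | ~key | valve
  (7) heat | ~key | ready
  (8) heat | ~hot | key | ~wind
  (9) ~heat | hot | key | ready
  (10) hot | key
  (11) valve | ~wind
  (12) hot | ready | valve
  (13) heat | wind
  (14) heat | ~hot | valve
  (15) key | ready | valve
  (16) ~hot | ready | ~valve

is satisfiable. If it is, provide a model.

heat=T; valve=T; key=T; ready=T; wind=F; hot=F

Unit clause (~hot) forces hot = False.
In (hot | key) only key is left, so key = True.
In (hot | ~key | valve) only valve is left, so valve = True.
In (ready | ~valve) only ready is left, so ready = True.
In (hot | ~ready | ~wind) only ~wind is left, so wind = False.
In (heat | wind) only heat is left, so heat = True.
All clauses satisfied.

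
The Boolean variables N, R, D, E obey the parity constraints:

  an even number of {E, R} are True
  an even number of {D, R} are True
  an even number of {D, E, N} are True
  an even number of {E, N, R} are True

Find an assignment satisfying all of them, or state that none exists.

N: False, R: True, D: True, E: True

{E, R}: 2 true → even ✓
{D, R}: 2 true → even ✓
{D, E, N}: 2 true → even ✓
{E, N, R}: 2 true → even ✓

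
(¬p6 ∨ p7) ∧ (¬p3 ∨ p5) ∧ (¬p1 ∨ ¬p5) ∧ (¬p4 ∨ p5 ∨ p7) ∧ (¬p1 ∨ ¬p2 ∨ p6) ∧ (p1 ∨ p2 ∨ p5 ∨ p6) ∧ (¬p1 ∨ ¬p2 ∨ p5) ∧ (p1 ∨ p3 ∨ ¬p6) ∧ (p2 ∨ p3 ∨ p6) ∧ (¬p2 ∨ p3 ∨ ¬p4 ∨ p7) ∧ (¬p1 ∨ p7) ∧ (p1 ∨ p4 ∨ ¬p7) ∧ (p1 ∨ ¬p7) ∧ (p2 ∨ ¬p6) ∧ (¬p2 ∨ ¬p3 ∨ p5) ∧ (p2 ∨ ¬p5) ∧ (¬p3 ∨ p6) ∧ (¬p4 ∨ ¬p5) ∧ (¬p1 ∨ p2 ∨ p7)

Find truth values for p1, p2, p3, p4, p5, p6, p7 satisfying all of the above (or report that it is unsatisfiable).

Set p1 = False.
  then (p1 ∨ ¬p7) forces p7 = False.
  then (¬p6 ∨ p7) forces p6 = False.
  then (¬p3 ∨ p6) forces p3 = False.
  then (p2 ∨ p3 ∨ p6) forces p2 = True.
  then (¬p2 ∨ p3 ∨ ¬p4 ∨ p7) forces p4 = False.
Set p5 = False.
All clauses satisfied.

p1: False, p2: True, p3: False, p4: False, p5: False, p6: False, p7: False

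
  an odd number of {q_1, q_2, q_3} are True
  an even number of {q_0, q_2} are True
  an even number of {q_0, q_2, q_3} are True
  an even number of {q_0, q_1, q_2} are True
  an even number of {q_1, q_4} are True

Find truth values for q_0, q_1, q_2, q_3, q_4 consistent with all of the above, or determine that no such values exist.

q_0=T; q_1=F; q_2=T; q_3=F; q_4=F

{q_1, q_2, q_3}: 1 true → odd ✓
{q_0, q_2}: 2 true → even ✓
{q_0, q_2, q_3}: 2 true → even ✓
{q_0, q_1, q_2}: 2 true → even ✓
{q_1, q_4}: 0 true → even ✓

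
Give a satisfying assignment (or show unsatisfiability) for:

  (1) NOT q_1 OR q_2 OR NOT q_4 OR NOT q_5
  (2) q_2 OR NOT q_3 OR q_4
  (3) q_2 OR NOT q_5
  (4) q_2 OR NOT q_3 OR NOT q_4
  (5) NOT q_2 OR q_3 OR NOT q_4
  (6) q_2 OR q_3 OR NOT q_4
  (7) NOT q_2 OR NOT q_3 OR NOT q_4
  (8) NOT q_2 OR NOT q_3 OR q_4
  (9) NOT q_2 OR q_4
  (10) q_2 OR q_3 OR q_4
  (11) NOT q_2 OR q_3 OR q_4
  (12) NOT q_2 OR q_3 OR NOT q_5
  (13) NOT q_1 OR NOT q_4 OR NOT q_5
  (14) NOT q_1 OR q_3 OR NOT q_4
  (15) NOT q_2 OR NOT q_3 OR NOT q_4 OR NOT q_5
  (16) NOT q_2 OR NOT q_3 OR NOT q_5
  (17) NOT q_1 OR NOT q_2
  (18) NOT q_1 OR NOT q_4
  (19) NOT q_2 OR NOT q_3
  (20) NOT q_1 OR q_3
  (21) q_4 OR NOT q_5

Unsatisfiable

Case q_2 = True:
  (NOT q_2 OR q_4) forces q_4 = True.
  (NOT q_2 OR q_3 OR NOT q_4) forces q_3 = True.
  Clause (NOT q_2 OR NOT q_3 OR NOT q_4) is falsified — contradiction.
Case q_2 = False:
  (q_2 OR NOT q_5) forces q_5 = False.
  If q_3 = True:
    (q_2 OR NOT q_3 OR q_4) forces q_4 = True.
    clause (q_2 OR NOT q_3 OR NOT q_4) is falsified.
  If q_3 = False:
    (q_2 OR q_3 OR NOT q_4) forces q_4 = False.
    clause (q_2 OR q_3 OR q_4) is falsified.
  Every sub-case reaches a contradiction.
Both cases fail, so the formula is unsatisfiable.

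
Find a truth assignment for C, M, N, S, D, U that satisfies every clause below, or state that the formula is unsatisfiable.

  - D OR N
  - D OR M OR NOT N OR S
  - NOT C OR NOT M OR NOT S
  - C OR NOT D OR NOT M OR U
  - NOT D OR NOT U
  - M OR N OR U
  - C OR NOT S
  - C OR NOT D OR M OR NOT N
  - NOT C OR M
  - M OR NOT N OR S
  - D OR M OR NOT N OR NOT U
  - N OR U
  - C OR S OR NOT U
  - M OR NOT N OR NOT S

Set C = False.
  then (C OR NOT S) forces S = False.
  then (C OR S OR NOT U) forces U = False.
  then (N OR U) forces N = True.
  then (M OR NOT N OR S) forces M = True.
  then (C OR NOT D OR NOT M OR U) forces D = False.
All clauses satisfied.

C = False, M = True, N = True, S = False, D = False, U = False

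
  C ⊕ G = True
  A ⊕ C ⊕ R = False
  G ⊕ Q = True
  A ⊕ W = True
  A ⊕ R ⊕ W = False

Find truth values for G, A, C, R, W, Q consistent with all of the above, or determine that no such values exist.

G: True; A: True; C: False; R: True; W: False; Q: False

C ⊕ G = F ⊕ T = True ✓
A ⊕ C ⊕ R = T ⊕ F ⊕ T = False ✓
G ⊕ Q = T ⊕ F = True ✓
A ⊕ W = T ⊕ F = True ✓
A ⊕ R ⊕ W = T ⊕ T ⊕ F = False ✓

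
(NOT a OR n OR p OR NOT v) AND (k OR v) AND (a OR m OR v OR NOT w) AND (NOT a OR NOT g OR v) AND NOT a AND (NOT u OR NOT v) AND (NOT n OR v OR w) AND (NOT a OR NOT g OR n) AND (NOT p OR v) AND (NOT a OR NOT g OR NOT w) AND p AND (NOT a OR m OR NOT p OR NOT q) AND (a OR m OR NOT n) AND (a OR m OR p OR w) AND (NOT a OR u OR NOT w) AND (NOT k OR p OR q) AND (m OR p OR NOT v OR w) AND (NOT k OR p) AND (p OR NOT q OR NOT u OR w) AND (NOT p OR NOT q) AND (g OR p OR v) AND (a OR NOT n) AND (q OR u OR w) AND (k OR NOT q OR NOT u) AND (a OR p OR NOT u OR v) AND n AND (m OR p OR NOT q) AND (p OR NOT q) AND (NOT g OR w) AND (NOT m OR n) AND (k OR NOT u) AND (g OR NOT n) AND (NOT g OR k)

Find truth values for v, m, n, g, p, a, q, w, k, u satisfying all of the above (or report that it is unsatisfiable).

Case n = True:
  (NOT a) forces a = False.
  Clause (a OR NOT n) is falsified — contradiction.
Case n = False:
  Clause (n) is falsified — contradiction.
Both cases fail, so the formula is unsatisfiable.

Unsatisfiable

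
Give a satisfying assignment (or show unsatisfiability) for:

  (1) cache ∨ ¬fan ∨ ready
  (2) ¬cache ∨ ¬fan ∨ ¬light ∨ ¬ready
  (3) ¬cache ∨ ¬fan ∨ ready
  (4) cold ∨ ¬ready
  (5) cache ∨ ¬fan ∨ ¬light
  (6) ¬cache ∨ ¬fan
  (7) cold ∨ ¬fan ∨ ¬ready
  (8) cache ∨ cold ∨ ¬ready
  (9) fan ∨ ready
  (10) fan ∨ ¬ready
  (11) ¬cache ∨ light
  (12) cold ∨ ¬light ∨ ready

Set cache = False.
Set light = False.
Try ready = False:
  (cache ∨ ¬fan ∨ ready) forces fan = False.
  clause (fan ∨ ready) is falsified — backtrack.
So ready = True.
  then (cold ∨ ¬ready) forces cold = True.
  then (fan ∨ ¬ready) forces fan = True.
All clauses satisfied.

cache=F, light=F, ready=T, cold=T, fan=T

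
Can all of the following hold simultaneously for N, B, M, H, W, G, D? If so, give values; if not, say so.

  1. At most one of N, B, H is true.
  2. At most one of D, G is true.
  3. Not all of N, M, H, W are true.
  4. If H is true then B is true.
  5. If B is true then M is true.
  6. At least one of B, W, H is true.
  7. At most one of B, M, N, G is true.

N = True, B = False, M = False, H = False, W = True, G = False, D = False

  (1) {N, B, H}: 1 true — at most one ✓
  (2) {D, G}: 0 true — at most one ✓
  (3) {N, M, H, W}: 2/4 true — not all ✓
  (4) H=F ⇒ B: vacuous ✓
  (5) B=F ⇒ M: vacuous ✓
  (6) {B, W, H}: 1 true — at least one ✓
  (7) {B, M, N, G}: 1 true — at most one ✓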